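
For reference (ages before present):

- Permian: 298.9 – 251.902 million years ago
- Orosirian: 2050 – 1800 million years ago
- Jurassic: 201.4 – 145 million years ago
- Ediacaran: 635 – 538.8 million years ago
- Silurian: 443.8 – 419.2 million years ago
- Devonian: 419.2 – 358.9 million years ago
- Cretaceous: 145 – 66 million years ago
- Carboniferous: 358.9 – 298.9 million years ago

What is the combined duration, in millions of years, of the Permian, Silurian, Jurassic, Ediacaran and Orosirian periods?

Each duration: Permian = 46.998; Silurian = 24.6; Jurassic = 56.4; Ediacaran = 96.2; Orosirian = 250.
Sum: 46.998 + 24.6 + 56.4 + 96.2 + 250 = 474.198 Myr.

474.198 million years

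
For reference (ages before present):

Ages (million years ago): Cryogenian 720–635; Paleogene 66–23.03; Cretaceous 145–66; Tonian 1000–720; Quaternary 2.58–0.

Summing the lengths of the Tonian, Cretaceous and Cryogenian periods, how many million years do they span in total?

444 million years

Each duration: Tonian = 280; Cretaceous = 79; Cryogenian = 85.
Sum: 280 + 79 + 85 = 444 Myr.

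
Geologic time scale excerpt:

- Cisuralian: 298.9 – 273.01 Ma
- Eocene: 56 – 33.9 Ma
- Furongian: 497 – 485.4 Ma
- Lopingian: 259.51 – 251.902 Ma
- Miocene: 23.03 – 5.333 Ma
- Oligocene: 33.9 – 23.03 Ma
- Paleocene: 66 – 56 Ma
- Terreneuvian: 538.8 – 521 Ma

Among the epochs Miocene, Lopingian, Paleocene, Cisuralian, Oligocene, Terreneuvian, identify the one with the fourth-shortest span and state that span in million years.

Start − end for each: Miocene 23.03 − 5.333 = 17.697; Lopingian 259.51 − 251.902 = 7.608; Paleocene 66 − 56 = 10; Cisuralian 298.9 − 273.01 = 25.89; Oligocene 33.9 − 23.03 = 10.87; Terreneuvian 538.8 − 521 = 17.8.
Ranking these from shortest: Lopingian < Paleocene < Oligocene < Miocene < Terreneuvian < Cisuralian.
Position 4 in that ranking is Miocene, which lasted 17.697 Myr.

Miocene, 17.697 million years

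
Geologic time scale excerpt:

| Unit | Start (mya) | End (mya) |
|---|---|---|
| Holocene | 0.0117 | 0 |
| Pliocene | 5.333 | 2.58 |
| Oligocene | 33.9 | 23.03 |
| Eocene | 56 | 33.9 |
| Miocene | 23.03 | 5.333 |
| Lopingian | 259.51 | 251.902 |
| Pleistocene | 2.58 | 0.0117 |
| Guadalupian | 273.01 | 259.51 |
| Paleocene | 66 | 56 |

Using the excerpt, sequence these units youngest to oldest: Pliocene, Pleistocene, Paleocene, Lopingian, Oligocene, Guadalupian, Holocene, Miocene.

Holocene, then Pleistocene, then Pliocene, then Miocene, then Oligocene, then Paleocene, then Lopingian, then Guadalupian

Sorting by start age (ascending Ma, since larger Ma = older): Holocene start 0.0117, Pleistocene start 2.58, Pliocene start 5.333, Miocene start 23.03, Oligocene start 33.9, Paleocene start 66, Lopingian start 259.51, Guadalupian start 273.01.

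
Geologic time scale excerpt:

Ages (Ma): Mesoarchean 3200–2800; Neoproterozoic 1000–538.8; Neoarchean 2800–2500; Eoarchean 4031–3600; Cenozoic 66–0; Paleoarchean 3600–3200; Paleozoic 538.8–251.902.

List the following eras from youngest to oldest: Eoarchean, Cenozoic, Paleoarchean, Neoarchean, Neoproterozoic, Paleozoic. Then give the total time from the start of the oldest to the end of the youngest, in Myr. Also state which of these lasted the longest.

Cenozoic → Paleozoic → Neoproterozoic → Neoarchean → Paleoarchean → Eoarchean; total span 4031 Myr; longest is Neoproterozoic

Start ages (Ma): Eoarchean 4031, Paleoarchean 3600, Neoarchean 2800, Neoproterozoic 1000, Paleozoic 538.8, Cenozoic 66.
Ordered youngest to oldest: Cenozoic, Paleozoic, Neoproterozoic, Neoarchean, Paleoarchean, Eoarchean.
Span = 4031 − 0 = 4031 Myr.
Durations: Paleoarchean 400, Neoproterozoic 461.2, Paleozoic 286.898, Cenozoic 66, Neoarchean 300, Eoarchean 431 → longest is Neoproterozoic (461.2 Myr).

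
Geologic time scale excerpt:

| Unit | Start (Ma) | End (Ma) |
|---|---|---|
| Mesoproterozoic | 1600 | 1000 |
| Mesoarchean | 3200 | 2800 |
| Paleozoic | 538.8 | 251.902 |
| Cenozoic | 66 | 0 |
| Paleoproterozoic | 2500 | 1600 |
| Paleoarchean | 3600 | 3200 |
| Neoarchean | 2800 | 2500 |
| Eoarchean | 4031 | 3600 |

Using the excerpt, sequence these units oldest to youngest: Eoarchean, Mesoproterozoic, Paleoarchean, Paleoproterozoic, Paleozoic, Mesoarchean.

Eoarchean, Paleoarchean, Mesoarchean, Paleoproterozoic, Mesoproterozoic, Paleozoic

Sorting by start age (descending Ma, since larger Ma = older): Eoarchean began 4031, Paleoarchean began 3600, Mesoarchean began 3200, Paleoproterozoic began 2500, Mesoproterozoic began 1600, Paleozoic began 538.8.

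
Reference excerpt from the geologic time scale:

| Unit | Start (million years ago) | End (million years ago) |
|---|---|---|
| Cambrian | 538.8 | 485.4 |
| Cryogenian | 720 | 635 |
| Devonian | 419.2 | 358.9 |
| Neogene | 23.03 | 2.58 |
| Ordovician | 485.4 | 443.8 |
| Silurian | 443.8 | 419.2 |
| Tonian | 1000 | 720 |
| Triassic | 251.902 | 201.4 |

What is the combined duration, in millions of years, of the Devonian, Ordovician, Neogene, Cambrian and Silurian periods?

Duration is start − end for each: (419.2 − 358.9) + (485.4 − 443.8) + (23.03 − 2.58) + (538.8 − 485.4) + (443.8 − 419.2).
That is 60.3 + 41.6 + 20.45 + 53.4 + 24.6, which totals 200.35 million years.

200.35 million years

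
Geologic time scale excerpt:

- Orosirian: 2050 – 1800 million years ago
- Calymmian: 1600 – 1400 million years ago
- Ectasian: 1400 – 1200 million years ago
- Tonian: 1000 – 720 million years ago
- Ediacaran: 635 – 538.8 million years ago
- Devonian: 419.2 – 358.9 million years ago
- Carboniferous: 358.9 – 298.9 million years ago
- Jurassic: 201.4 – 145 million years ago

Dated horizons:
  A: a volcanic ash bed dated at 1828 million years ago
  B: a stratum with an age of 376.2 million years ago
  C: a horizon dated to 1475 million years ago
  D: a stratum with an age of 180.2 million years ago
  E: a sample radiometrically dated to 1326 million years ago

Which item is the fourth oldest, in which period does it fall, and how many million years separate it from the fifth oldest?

Larger Ma means older, so oldest first: A 1828 > C 1475 > E 1326 > B 376.2 > D 180.2.
Counting 4 along gives B (376.2 Ma); the excerpt puts that inside the Devonian, 419.2–358.9 Ma.
Next in line is D (180.2 Ma), and 376.2 − 180.2 = 196 Myr.

B, in the Devonian; 196 million years to D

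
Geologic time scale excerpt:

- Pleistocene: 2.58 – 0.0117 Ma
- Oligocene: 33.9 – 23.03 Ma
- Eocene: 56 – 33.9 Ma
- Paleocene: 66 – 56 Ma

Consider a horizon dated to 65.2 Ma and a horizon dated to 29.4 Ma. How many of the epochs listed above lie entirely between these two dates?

The older date is 65.2 Ma and the younger is 29.4 Ma.
Epochs with start < 65.2 and end > 29.4 Ma: Eocene (56–33.9).
That is 1 complete epoch.

1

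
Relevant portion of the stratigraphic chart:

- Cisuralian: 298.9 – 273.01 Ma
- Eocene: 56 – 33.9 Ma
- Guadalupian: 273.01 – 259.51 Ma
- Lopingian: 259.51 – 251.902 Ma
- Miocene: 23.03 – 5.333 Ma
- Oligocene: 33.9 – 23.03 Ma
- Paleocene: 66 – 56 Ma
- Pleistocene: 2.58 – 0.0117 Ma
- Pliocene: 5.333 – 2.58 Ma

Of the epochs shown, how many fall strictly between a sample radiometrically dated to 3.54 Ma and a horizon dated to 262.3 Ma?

5

The older date is 262.3 Ma and the younger is 3.54 Ma.
Epochs with start < 262.3 and end > 3.54 Ma: Lopingian (259.51–251.902), Paleocene (66–56), Eocene (56–33.9), Oligocene (33.9–23.03), Miocene (23.03–5.333).
That is 5 complete epochs.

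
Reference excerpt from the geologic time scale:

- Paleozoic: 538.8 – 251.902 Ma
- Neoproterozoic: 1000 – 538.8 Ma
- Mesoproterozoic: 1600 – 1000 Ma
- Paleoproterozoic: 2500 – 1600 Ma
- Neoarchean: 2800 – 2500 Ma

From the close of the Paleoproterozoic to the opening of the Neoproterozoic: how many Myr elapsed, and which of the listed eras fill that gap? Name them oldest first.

The Paleoproterozoic closes at 1600 Ma and the Neoproterozoic opens at 1000 Ma, so the interval is 1600 − 1000 = 600 Myr.
An era fits inside if it starts at or after 1600 Ma and ends at or before 1000 Ma; oldest first that gives Mesoproterozoic.

600 million years; Mesoproterozoic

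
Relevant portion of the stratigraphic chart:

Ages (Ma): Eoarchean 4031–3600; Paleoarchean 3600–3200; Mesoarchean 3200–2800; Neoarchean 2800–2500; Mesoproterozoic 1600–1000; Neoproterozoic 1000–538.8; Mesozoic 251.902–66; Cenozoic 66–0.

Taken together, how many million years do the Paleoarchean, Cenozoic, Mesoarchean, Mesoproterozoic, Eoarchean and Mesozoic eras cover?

2082.902 million years

Duration is start − end for each: (3600 − 3200) + (66 − 0) + (3200 − 2800) + (1600 − 1000) + (4031 − 3600) + (251.902 − 66).
That is 400 + 66 + 400 + 600 + 431 + 185.902, which totals 2082.902 million years.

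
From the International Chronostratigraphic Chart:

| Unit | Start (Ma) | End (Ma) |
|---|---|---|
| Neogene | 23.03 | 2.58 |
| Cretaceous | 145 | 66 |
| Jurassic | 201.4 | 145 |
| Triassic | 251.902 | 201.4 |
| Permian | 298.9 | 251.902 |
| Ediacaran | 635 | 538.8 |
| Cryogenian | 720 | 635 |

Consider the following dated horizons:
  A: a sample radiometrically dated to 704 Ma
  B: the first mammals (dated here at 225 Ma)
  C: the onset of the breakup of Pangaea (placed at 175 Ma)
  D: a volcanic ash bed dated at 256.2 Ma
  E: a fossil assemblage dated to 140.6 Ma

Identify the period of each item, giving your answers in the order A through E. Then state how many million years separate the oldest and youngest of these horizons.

A: 704 Ma lies in 720–635 Ma, so Cryogenian.
B: 225 Ma lies in 251.902–201.4 Ma, so Triassic.
C: 175 Ma lies in 201.4–145 Ma, so Jurassic.
D: 256.2 Ma lies in 298.9–251.902 Ma, so Permian.
E: 140.6 Ma lies in 145–66 Ma, so Cretaceous.
Oldest = 704 Ma, youngest = 140.6 Ma → span 563.4 Myr.

A — Cryogenian; B — Triassic; C — Jurassic; D — Permian; E — Cretaceous; span 563.4 million years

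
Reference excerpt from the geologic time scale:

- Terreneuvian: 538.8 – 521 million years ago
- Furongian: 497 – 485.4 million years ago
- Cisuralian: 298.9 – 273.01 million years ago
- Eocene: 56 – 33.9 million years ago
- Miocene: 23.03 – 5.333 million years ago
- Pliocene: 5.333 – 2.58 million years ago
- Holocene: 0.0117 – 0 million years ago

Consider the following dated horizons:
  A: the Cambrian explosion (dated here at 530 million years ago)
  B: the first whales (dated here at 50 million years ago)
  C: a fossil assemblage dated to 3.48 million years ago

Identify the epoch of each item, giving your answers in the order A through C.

A — Terreneuvian; B — Eocene; C — Pliocene

A: 530 Ma lies in 538.8–521 Ma, so Terreneuvian.
B: 50 Ma lies in 56–33.9 Ma, so Eocene.
C: 3.48 Ma lies in 5.333–2.58 Ma, so Pliocene.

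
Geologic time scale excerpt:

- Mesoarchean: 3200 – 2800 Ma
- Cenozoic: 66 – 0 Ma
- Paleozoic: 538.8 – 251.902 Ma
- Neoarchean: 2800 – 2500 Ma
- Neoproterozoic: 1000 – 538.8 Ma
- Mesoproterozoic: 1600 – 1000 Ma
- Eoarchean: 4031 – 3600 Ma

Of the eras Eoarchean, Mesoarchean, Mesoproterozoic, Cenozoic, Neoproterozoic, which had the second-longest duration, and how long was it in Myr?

Start − end for each: Eoarchean 4031 − 3600 = 431; Mesoarchean 3200 − 2800 = 400; Mesoproterozoic 1600 − 1000 = 600; Cenozoic 66 − 0 = 66; Neoproterozoic 1000 − 538.8 = 461.2.
Ranking these from longest: Mesoproterozoic > Neoproterozoic > Eoarchean > Mesoarchean > Cenozoic.
Position 2 in that ranking is Neoproterozoic, which lasted 461.2 Myr.

Neoproterozoic, 461.2 million years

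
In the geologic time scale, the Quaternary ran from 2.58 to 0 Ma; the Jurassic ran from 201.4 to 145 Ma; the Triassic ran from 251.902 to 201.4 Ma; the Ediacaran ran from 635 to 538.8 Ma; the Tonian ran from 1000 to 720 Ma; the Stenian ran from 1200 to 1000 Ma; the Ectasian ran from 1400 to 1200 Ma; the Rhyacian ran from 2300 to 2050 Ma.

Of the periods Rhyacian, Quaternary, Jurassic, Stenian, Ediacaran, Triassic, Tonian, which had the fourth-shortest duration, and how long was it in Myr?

Start − end for each: Rhyacian 2300 − 2050 = 250; Quaternary 2.58 − 0 = 2.58; Jurassic 201.4 − 145 = 56.4; Stenian 1200 − 1000 = 200; Ediacaran 635 − 538.8 = 96.2; Triassic 251.902 − 201.4 = 50.502; Tonian 1000 − 720 = 280.
Ranking these from shortest: Quaternary < Triassic < Jurassic < Ediacaran < Stenian < Rhyacian < Tonian.
Position 4 in that ranking is Ediacaran, which lasted 96.2 Myr.

Ediacaran, 96.2 million years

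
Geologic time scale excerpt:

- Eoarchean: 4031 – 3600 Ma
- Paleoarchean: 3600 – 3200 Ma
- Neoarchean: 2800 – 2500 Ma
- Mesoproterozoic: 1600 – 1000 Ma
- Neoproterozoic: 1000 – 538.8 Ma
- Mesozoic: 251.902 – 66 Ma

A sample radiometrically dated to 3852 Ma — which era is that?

3852 Ma lies between 4031 and 3600 Ma, so it falls in the Eoarchean.

Eoarchean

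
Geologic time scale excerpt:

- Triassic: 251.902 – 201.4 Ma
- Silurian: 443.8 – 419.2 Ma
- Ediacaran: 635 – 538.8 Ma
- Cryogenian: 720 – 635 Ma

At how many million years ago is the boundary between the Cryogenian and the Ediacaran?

635 Ma

The Cryogenian ends and the Ediacaran begins at 635 Ma.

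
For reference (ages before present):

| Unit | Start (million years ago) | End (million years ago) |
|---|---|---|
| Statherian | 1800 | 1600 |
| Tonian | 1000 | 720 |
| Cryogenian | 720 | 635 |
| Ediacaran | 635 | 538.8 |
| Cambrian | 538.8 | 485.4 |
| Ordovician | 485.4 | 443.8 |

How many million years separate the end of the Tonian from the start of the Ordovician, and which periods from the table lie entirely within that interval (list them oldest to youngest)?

234.6 million years; Cryogenian, Ediacaran, Cambrian

The Tonian closes at 720 Ma and the Ordovician opens at 485.4 Ma, so the interval is 720 − 485.4 = 234.6 Myr.
A period fits inside if it starts at or after 720 Ma and ends at or before 485.4 Ma; oldest first that gives Cryogenian, Ediacaran, Cambrian.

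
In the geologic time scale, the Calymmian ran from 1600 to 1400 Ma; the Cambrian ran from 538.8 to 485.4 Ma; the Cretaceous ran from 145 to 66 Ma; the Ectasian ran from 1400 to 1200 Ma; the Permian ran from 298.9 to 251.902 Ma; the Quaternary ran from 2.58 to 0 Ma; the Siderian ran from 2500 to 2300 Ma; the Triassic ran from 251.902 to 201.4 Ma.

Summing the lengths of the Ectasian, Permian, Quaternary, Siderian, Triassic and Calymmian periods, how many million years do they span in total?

700.08 million years

Each duration: Ectasian = 200; Permian = 46.998; Quaternary = 2.58; Siderian = 200; Triassic = 50.502; Calymmian = 200.
Sum: 200 + 46.998 + 2.58 + 200 + 50.502 + 200 = 700.08 Myr.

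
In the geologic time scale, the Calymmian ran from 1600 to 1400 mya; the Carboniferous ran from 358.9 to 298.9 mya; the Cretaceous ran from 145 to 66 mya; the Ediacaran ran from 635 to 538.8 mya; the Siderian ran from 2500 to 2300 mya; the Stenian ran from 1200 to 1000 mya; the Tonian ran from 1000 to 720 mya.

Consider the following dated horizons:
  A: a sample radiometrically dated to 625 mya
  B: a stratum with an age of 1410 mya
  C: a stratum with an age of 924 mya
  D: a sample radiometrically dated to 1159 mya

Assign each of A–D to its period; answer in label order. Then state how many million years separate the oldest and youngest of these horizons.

A — Ediacaran; B — Calymmian; C — Tonian; D — Stenian; span 785 million years

A: 625 Ma lies in 635–538.8 Ma, so Ediacaran.
B: 1410 Ma lies in 1600–1400 Ma, so Calymmian.
C: 924 Ma lies in 1000–720 Ma, so Tonian.
D: 1159 Ma lies in 1200–1000 Ma, so Stenian.
Oldest = 1410 Ma, youngest = 625 Ma → span 785 Myr.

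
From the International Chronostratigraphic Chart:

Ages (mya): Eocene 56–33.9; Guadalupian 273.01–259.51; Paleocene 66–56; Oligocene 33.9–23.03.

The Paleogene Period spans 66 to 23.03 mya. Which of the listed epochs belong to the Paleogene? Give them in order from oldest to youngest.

Paleocene, Eocene, Oligocene

Epochs with both bounds inside 66–23.03 Ma: Paleocene (66–56), Eocene (56–33.9), Oligocene (33.9–23.03).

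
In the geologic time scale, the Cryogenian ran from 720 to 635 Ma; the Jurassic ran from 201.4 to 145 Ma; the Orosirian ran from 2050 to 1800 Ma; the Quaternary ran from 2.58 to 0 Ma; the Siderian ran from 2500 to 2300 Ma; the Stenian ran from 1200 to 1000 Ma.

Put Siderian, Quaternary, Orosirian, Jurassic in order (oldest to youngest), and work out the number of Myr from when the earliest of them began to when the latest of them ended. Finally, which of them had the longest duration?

From the excerpt: Siderian 2500–2300; Quaternary 2.58–0; Orosirian 2050–1800; Jurassic 201.4–145 (Ma).
Larger Ma is earlier, so the oldest is Siderian and the youngest is Quaternary; oldest to youngest: Siderian, Orosirian, Jurassic, Quaternary.
Oldest start 2500 minus youngest end 0 gives 2500 Myr overall.
Individual lengths (start − end): Orosirian 250; Jurassic 56.4; Quaternary 2.58; Siderian 200. The largest is Orosirian at 250 Myr.

Siderian → Orosirian → Jurassic → Quaternary; total span 2500 Myr; longest is Orosirian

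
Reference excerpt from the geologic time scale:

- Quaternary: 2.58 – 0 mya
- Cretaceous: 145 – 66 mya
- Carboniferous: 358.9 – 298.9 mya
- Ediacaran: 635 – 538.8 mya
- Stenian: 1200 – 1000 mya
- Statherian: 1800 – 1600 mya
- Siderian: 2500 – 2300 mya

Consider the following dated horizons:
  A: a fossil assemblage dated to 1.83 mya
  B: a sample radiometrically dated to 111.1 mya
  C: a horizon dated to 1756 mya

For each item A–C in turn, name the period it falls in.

A: 1.83 Ma lies in 2.58–0 Ma, so Quaternary.
B: 111.1 Ma lies in 145–66 Ma, so Cretaceous.
C: 1756 Ma lies in 1800–1600 Ma, so Statherian.

A — Quaternary; B — Cretaceous; C — Statherian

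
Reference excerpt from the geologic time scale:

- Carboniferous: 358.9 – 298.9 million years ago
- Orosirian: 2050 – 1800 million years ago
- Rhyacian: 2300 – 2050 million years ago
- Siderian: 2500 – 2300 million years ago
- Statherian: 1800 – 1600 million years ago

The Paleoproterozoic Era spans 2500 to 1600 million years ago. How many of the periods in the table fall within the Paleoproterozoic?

4

Periods inside 2500–1600 Ma: Siderian, Rhyacian, Orosirian, Statherian — 4 in total.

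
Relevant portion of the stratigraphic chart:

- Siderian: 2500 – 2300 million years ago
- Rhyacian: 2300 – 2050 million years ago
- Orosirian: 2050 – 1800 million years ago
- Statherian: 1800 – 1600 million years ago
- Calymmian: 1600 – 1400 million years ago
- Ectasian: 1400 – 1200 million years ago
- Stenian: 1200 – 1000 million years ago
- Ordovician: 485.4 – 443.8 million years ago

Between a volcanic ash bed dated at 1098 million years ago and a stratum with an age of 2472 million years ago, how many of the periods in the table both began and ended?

2472 Ma sits inside the Siderian (2500–2300) and 1098 Ma inside the Stenian (1200–1000); neither of those is wholly between the two dates.
The listed periods lying completely between them are Rhyacian, Orosirian, Statherian, Calymmian, Ectasian — 5 in all.

5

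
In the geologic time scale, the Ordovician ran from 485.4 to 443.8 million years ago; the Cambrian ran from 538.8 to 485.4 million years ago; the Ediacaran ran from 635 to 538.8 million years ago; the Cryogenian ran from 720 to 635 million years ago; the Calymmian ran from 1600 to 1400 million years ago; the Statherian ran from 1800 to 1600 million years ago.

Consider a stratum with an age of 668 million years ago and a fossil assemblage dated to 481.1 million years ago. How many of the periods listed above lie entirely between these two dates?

2

The older date is 668 Ma and the younger is 481.1 Ma.
Periods with start < 668 and end > 481.1 Ma: Ediacaran (635–538.8), Cambrian (538.8–485.4).
That is 2 complete periods.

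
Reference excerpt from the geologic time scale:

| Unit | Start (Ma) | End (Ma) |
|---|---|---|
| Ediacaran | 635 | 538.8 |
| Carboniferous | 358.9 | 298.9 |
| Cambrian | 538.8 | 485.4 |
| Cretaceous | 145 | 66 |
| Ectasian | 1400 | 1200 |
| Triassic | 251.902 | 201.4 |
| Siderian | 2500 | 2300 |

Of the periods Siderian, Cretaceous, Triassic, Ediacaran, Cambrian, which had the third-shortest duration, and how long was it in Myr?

Durations: Siderian 200; Cretaceous 79; Triassic 50.502; Ediacaran 96.2; Cambrian 53.4 Myr.
Sorted shortest-first: Triassic (50.502), Cambrian (53.4), Cretaceous (79), Ediacaran (96.2), Siderian (200).
The third shortest is Cretaceous at 79 Myr.

Cretaceous, 79 million years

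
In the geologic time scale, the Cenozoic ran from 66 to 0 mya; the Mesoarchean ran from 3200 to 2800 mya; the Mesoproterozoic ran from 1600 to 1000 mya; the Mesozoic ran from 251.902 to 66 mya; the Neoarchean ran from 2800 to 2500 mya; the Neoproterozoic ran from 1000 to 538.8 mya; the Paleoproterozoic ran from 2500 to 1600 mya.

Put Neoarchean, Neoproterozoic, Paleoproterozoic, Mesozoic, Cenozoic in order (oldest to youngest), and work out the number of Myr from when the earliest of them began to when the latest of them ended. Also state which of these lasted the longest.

Start ages (Ma): Neoarchean 2800, Paleoproterozoic 2500, Neoproterozoic 1000, Mesozoic 251.902, Cenozoic 66.
Ordered oldest to youngest: Neoarchean, Paleoproterozoic, Neoproterozoic, Mesozoic, Cenozoic.
Span = 2800 − 0 = 2800 Myr.
Durations: Neoarchean 300, Paleoproterozoic 900, Mesozoic 185.902, Neoproterozoic 461.2, Cenozoic 66 → longest is Paleoproterozoic (900 Myr).

Neoarchean, Paleoproterozoic, Neoproterozoic, Mesozoic, Cenozoic; total span 2800 Myr; longest is Paleoproterozoic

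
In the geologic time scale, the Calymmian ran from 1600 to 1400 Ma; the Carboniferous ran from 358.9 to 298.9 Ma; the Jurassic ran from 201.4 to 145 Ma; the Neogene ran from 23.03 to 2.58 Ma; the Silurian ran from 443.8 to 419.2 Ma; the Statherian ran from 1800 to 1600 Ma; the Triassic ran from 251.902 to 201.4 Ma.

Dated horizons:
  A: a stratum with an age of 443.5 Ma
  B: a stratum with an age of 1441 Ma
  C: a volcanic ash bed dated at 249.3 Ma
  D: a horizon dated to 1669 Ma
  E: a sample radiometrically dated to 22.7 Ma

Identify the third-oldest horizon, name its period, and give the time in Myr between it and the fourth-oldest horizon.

A, in the Silurian; 194.2 million years to C

Sorted oldest-first by Ma: D (1669), B (1441), A (443.5), C (249.3), E (22.7).
The third oldest is A at 443.5 Ma, which lies in 443.8–419.2 Ma: the Silurian.
The fourth oldest is C at 249.3 Ma; separation = |443.5 − 249.3| = 194.2 Myr.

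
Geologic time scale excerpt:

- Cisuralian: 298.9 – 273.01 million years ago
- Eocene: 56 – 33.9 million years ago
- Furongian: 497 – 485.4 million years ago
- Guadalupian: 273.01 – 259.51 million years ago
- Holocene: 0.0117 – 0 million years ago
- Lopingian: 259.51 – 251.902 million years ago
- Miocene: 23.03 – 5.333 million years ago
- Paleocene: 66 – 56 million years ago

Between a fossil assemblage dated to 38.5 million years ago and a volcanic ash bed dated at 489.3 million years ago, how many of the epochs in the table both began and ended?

4

The older date is 489.3 Ma and the younger is 38.5 Ma.
Epochs with start < 489.3 and end > 38.5 Ma: Cisuralian (298.9–273.01), Guadalupian (273.01–259.51), Lopingian (259.51–251.902), Paleocene (66–56).
That is 4 complete epochs.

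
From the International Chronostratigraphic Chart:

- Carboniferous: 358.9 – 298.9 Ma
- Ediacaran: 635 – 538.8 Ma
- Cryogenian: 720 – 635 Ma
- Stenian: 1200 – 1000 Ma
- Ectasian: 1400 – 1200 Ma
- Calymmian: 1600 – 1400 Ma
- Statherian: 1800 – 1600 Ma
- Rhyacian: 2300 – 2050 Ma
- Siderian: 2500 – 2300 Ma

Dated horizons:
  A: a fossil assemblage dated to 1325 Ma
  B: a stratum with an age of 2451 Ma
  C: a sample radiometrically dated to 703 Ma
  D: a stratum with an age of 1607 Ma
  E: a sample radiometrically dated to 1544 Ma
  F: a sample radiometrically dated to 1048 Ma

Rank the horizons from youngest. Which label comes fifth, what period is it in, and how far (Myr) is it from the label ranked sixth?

D, in the Statherian; 844 million years to B

Smaller Ma means younger, so youngest first: C 703 < F 1048 < A 1325 < E 1544 < D 1607 < B 2451.
Counting 5 along gives D (1607 Ma); the excerpt puts that inside the Statherian, 1800–1600 Ma.
Next in line is B (2451 Ma), and 2451 − 1607 = 844 Myr.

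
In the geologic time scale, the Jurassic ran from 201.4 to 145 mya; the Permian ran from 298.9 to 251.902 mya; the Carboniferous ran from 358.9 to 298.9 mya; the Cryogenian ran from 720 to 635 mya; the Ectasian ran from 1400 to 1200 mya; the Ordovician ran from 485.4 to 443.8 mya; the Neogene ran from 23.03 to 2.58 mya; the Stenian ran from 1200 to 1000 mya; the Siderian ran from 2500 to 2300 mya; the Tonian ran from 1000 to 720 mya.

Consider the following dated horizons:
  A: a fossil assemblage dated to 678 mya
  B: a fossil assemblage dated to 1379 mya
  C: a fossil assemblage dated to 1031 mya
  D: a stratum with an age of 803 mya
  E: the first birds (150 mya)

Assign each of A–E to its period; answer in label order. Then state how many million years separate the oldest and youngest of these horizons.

A — Cryogenian; B — Ectasian; C — Stenian; D — Tonian; E — Jurassic; span 1229 million years

Match each age against the start–end ranges in the excerpt: A = 678 Ma → Cryogenian (720–635); B = 1379 Ma → Ectasian (1400–1200); C = 1031 Ma → Stenian (1200–1000); D = 803 Ma → Tonian (1000–720); E = 150 Ma → Jurassic (201.4–145).
The largest age is 1379 Ma and the smallest is 150 Ma; their difference is 1229 Myr.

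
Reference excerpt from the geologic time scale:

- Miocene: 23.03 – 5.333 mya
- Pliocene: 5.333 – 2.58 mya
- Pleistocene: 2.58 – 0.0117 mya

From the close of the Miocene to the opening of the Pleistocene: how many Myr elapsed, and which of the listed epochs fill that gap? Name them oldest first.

The Miocene closes at 5.333 Ma and the Pleistocene opens at 2.58 Ma, so the interval is 5.333 − 2.58 = 2.753 Myr.
An epoch fits inside if it starts at or after 5.333 Ma and ends at or before 2.58 Ma; oldest first that gives Pliocene.

2.753 million years; Pliocene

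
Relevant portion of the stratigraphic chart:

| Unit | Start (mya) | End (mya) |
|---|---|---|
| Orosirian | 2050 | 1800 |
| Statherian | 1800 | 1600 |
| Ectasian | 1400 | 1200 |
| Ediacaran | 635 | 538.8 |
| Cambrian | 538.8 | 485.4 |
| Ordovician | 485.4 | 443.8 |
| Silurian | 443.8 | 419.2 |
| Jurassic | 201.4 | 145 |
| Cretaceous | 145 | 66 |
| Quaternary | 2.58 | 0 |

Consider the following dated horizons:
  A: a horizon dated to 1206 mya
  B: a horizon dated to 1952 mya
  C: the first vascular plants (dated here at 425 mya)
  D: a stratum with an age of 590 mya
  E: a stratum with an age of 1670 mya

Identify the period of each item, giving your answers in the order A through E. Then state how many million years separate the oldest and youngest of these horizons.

A — Ectasian; B — Orosirian; C — Silurian; D — Ediacaran; E — Statherian; span 1527 million years

A: 1206 Ma lies in 1400–1200 Ma, so Ectasian.
B: 1952 Ma lies in 2050–1800 Ma, so Orosirian.
C: 425 Ma lies in 443.8–419.2 Ma, so Silurian.
D: 590 Ma lies in 635–538.8 Ma, so Ediacaran.
E: 1670 Ma lies in 1800–1600 Ma, so Statherian.
Oldest = 1952 Ma, youngest = 425 Ma → span 1527 Myr.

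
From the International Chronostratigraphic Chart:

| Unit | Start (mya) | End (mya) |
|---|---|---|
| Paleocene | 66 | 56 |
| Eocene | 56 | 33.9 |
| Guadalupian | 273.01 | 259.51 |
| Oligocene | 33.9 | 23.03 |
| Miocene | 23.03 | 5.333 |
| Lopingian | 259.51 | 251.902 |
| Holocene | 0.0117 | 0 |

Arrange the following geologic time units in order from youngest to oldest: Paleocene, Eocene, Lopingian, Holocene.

Holocene, Eocene, Paleocene, Lopingian

Read off each span (Ma): Paleocene 66–56; Eocene 56–33.9; Lopingian 259.51–251.902; Holocene 0.0117–0.
Larger Ma is older, so oldest→youngest is Lopingian, Paleocene, Eocene, Holocene; reverse it for youngest→oldest.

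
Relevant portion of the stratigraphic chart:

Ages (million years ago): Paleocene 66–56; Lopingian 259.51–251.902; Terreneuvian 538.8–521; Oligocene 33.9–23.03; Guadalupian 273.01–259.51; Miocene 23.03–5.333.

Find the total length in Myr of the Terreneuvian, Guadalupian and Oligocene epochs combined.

42.17 million years

Duration is start − end for each: (538.8 − 521) + (273.01 − 259.51) + (33.9 − 23.03).
That is 17.8 + 13.5 + 10.87, which totals 42.17 million years.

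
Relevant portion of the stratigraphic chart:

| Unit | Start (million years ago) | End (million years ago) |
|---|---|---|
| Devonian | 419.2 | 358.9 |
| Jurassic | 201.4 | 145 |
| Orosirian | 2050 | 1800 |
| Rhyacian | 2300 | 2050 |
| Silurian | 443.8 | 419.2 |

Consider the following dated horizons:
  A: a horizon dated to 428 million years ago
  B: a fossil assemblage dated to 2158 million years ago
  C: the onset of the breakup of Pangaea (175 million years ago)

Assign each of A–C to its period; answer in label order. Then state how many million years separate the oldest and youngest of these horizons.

A: 428 Ma lies in 443.8–419.2 Ma, so Silurian.
B: 2158 Ma lies in 2300–2050 Ma, so Rhyacian.
C: 175 Ma lies in 201.4–145 Ma, so Jurassic.
Oldest = 2158 Ma, youngest = 175 Ma → span 1983 Myr.

A — Silurian; B — Rhyacian; C — Jurassic; span 1983 million years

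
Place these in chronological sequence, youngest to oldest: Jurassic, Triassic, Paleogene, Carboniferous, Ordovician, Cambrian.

Group by era (each group listed oldest first) — Paleozoic: Cambrian, Ordovician, Carboniferous; Mesozoic: Triassic, Jurassic; Cenozoic: Paleogene. The eras run Paleozoic → Mesozoic → Cenozoic. Concatenating the groups in that era order and then reversing gives youngest to oldest.

Paleogene, Jurassic, Triassic, Carboniferous, Ordovician, Cambrian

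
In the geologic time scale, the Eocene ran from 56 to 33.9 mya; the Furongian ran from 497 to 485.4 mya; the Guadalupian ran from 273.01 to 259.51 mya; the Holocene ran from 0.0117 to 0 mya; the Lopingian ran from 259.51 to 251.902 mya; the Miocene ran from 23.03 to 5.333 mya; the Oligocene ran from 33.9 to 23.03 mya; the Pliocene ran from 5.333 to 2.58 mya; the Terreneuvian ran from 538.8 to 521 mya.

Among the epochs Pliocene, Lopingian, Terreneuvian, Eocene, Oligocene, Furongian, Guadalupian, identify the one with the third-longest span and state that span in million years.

Durations: Pliocene 2.753; Lopingian 7.608; Terreneuvian 17.8; Eocene 22.1; Oligocene 10.87; Furongian 11.6; Guadalupian 13.5 Myr.
Sorted longest-first: Eocene (22.1), Terreneuvian (17.8), Guadalupian (13.5), Furongian (11.6), Oligocene (10.87), Lopingian (7.608), Pliocene (2.753).
The third longest is Guadalupian at 13.5 Myr.

Guadalupian, 13.5 million years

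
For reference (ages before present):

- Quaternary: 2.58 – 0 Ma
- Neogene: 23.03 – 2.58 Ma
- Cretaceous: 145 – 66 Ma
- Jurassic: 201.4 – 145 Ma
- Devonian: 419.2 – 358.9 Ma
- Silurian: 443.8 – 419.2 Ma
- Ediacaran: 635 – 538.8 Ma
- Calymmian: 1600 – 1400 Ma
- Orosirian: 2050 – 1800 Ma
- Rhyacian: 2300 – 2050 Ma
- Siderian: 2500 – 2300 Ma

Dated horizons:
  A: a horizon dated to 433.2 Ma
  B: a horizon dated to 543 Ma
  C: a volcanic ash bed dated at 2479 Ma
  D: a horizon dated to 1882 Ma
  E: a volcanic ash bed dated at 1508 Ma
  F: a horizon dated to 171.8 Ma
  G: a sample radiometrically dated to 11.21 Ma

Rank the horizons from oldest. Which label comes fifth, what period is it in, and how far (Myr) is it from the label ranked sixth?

Larger Ma means older, so oldest first: C 2479 > D 1882 > E 1508 > B 543 > A 433.2 > F 171.8 > G 11.21.
Counting 5 along gives A (433.2 Ma); the excerpt puts that inside the Silurian, 443.8–419.2 Ma.
Next in line is F (171.8 Ma), and 433.2 − 171.8 = 261.4 Myr.

A, in the Silurian; 261.4 million years to F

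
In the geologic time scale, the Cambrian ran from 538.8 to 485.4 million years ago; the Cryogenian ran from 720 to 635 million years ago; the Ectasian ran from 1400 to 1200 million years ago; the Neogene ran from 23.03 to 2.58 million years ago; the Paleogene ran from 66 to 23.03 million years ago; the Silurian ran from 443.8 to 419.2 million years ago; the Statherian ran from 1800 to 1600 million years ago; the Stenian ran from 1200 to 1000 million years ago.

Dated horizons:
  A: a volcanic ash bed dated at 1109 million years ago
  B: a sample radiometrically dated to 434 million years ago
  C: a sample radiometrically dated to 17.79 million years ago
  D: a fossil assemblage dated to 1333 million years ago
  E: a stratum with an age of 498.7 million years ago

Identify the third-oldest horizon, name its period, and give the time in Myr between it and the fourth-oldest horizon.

Larger Ma means older, so oldest first: D 1333 > A 1109 > E 498.7 > B 434 > C 17.79.
Counting 3 along gives E (498.7 Ma); the excerpt puts that inside the Cambrian, 538.8–485.4 Ma.
Next in line is B (434 Ma), and 498.7 − 434 = 64.7 Myr.

E, in the Cambrian; 64.7 million years to B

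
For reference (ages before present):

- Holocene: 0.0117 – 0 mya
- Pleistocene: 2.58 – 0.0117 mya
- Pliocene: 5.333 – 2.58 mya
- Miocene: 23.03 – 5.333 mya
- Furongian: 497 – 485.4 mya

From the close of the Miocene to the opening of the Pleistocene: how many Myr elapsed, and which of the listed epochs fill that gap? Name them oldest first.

The Miocene closes at 5.333 Ma and the Pleistocene opens at 2.58 Ma, so the interval is 5.333 − 2.58 = 2.753 Myr.
An epoch fits inside if it starts at or after 5.333 Ma and ends at or before 2.58 Ma; oldest first that gives Pliocene.

2.753 million years; Pliocene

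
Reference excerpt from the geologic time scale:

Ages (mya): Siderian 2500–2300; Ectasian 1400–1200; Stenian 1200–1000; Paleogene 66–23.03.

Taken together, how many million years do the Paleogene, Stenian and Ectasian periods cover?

Each duration: Paleogene = 42.97; Stenian = 200; Ectasian = 200.
Sum: 42.97 + 200 + 200 = 442.97 Myr.

442.97 million years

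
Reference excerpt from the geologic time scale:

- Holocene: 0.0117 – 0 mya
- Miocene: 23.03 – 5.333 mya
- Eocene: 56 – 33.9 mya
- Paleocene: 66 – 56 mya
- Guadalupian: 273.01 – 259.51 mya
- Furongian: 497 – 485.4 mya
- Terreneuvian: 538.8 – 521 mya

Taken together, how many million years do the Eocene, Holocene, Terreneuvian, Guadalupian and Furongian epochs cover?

Duration is start − end for each: (56 − 33.9) + (0.0117 − 0) + (538.8 − 521) + (273.01 − 259.51) + (497 − 485.4).
That is 22.1 + 0.0117 + 17.8 + 13.5 + 11.6, which totals 65.0117 million years.

65.0117 million years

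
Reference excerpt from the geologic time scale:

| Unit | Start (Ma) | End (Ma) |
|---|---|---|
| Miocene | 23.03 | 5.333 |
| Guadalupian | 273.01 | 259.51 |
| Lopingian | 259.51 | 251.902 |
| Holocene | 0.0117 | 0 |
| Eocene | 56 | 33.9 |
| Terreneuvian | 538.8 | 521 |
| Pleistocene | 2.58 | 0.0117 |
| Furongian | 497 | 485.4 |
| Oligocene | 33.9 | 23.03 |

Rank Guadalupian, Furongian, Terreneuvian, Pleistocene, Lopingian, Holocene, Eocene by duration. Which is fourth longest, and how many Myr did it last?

Furongian, 11.6 million years

Durations: Guadalupian 13.5; Furongian 11.6; Terreneuvian 17.8; Pleistocene 2.5683; Lopingian 7.608; Holocene 0.0117; Eocene 22.1 Myr.
Sorted longest-first: Eocene (22.1), Terreneuvian (17.8), Guadalupian (13.5), Furongian (11.6), Lopingian (7.608), Pleistocene (2.5683), Holocene (0.0117).
The fourth longest is Furongian at 11.6 Myr.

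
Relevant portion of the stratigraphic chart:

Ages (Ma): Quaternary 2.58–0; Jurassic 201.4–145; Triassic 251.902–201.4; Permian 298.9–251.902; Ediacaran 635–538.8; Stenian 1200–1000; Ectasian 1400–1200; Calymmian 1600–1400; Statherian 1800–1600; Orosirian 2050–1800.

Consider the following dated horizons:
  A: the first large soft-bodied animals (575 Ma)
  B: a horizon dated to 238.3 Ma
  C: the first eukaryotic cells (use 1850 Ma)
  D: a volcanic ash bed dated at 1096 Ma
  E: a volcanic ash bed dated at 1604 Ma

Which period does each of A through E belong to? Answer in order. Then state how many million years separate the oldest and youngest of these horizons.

A — Ediacaran; B — Triassic; C — Orosirian; D — Stenian; E — Statherian; span 1611.7 million years

Match each age against the start–end ranges in the excerpt: A = 575 Ma → Ediacaran (635–538.8); B = 238.3 Ma → Triassic (251.902–201.4); C = 1850 Ma → Orosirian (2050–1800); D = 1096 Ma → Stenian (1200–1000); E = 1604 Ma → Statherian (1800–1600).
The largest age is 1850 Ma and the smallest is 238.3 Ma; their difference is 1611.7 Myr.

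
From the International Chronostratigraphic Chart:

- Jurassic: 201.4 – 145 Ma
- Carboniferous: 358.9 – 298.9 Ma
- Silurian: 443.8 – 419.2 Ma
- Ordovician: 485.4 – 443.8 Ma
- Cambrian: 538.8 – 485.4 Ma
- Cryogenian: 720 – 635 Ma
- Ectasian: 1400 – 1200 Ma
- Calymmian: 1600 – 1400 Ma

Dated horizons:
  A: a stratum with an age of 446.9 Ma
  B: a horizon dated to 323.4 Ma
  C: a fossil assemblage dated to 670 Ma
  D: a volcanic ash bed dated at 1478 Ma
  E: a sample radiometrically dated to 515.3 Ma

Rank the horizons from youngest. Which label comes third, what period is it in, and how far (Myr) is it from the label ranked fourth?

Smaller Ma means younger, so youngest first: B 323.4 < A 446.9 < E 515.3 < C 670 < D 1478.
Counting 3 along gives E (515.3 Ma); the excerpt puts that inside the Cambrian, 538.8–485.4 Ma.
Next in line is C (670 Ma), and 670 − 515.3 = 154.7 Myr.

E, in the Cambrian; 154.7 million years to C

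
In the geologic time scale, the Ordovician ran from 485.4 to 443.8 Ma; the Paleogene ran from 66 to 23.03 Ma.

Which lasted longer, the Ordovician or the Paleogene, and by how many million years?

Paleogene, by 1.37 million years

Ordovician: 485.4 − 443.8 = 41.6 Myr.
Paleogene: 66 − 23.03 = 42.97 Myr.
Difference: 42.97 − 41.6 = 1.37 Myr, so the Paleogene was longer.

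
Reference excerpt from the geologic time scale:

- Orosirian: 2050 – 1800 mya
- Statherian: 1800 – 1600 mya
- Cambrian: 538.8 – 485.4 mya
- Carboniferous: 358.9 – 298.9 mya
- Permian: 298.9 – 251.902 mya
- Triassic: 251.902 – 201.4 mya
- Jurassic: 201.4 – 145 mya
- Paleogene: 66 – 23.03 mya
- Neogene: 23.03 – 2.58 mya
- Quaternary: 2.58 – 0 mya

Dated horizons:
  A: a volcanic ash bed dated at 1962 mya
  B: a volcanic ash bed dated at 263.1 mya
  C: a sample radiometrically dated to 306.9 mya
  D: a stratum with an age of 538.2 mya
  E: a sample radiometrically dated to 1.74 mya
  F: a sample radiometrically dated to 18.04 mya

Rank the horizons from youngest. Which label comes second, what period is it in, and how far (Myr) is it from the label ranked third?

F, in the Neogene; 245.06 million years to B

Sorted youngest-first by Ma: E (1.74), F (18.04), B (263.1), C (306.9), D (538.2), A (1962).
The second youngest is F at 18.04 Ma, which lies in 23.03–2.58 Ma: the Neogene.
The third youngest is B at 263.1 Ma; separation = |18.04 − 263.1| = 245.06 Myr.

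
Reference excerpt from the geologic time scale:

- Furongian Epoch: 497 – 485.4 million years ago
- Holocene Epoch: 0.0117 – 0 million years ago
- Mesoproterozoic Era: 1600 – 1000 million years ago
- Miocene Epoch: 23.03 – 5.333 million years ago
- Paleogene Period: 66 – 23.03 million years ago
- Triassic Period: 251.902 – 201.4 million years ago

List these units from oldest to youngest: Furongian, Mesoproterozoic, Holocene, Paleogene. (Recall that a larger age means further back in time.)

Mesoproterozoic, Furongian, Paleogene, Holocene

Read off each span (Ma): Furongian 497–485.4; Mesoproterozoic 1600–1000; Holocene 0.0117–0; Paleogene 66–23.03.
Larger Ma is older, so oldest→youngest is Mesoproterozoic, Furongian, Paleogene, Holocene.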